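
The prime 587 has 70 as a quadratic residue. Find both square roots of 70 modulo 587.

230, 357

Since 587 ≡ 3 (mod 4), a square root of 70 is 70^((587+1)/4) = 70^147 mod 587.
Repeated squaring: 70^2≡204, 70^4≡526, 70^8≡199, 70^16≡272, 70^32≡22, 70^64≡484, 70^128≡43 (mod 587).
70^147 = 70^(128+16+2+1) ≡ 357 (mod 587).
Check: 357² = 127449 ≡ 70 (mod 587). The two roots are 230 and 357.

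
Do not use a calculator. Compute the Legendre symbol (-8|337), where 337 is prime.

Euler's criterion: (-8/337) ≡ 329^168 (mod 337).
329^2 ≡ 64 (mod 337)
329^4 ≡ 52 (mod 337)
329^8 ≡ 8 (mod 337)
329^16 ≡ 64 (mod 337)
329^32 ≡ 52 (mod 337)
329^64 ≡ 8 (mod 337)
329^128 ≡ 64 (mod 337)
329^168 = 329^(128+32+8) ≡ 1 (mod 337).
Result is 1, so (-8/337) = 1.

1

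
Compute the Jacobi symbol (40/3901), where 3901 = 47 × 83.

-1

Pull out 2^3: since 3901 ≡ 5 (mod 8), (2/3901) = -1, so (2/3901)^3 = -1.
Reciprocity: 5 ≡ 1 and 3901 ≡ 1 (mod 4), so (5/3901) = +(3901/5).
Reduce top mod 5: now compute (1/5).
Reached (1/5) = 1. Collecting the sign flips along the way, the symbol is -1.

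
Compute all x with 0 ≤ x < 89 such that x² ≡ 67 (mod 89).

89 ≡ 1 (mod 4), so we find a root by search.
Trying successive values, 44² = 1936 ≡ 67 (mod 89). The other root is 89 − 44 = 45.

44, 45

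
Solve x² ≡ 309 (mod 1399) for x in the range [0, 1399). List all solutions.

136, 1263

Since 1399 ≡ 3 (mod 4), a square root of 309 is 309^((1399+1)/4) = 309^350 mod 1399.
Repeated squaring: 309^2≡349, 309^4≡88, 309^8≡749, 309^16≡2, 309^32≡4, 309^64≡16, 309^128≡256, 309^256≡1182 (mod 1399).
309^350 = 309^(256+64+16+8+4+2) ≡ 1263 (mod 1399).
Check: 1263² = 1595169 ≡ 309 (mod 1399). The two roots are 136 and 1263.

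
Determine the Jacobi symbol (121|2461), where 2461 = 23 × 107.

1

Reciprocity: 121 ≡ 1 and 2461 ≡ 1 (mod 4), so (121/2461) = +(2461/121).
Reduce top mod 121: now compute (41/121).
Reciprocity: 41 ≡ 1 and 121 ≡ 1 (mod 4), so (41/121) = +(121/41).
Reduce top mod 41: now compute (39/41).
Reciprocity: 39 ≡ 3 and 41 ≡ 1 (mod 4), so (39/41) = +(41/39).
Reduce top mod 39: now compute (2/39).
Pull out 2: since 39 ≡ 7 (mod 8), (2/39) = +1.
Reached (1/39) = 1. Collecting the sign flips along the way, the symbol is +1.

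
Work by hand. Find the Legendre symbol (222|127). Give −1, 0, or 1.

First reduce: 222 ≡ 95 (mod 127).
Reciprocity: 95 ≡ 3 and 127 ≡ 3 (mod 4), so (95/127) = −(127/95).
Reduce top mod 95: now compute (32/95).
Pull out 2^5: since 95 ≡ 7 (mod 8), (2/95) = +1, so (2/95)^5 = +1.
Reached (1/95) = 1. Collecting the sign flips along the way, the symbol is -1.

-1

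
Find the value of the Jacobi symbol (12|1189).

1

Pull out 2^2: since 1189 ≡ 5 (mod 8), (2/1189) = -1, so (2/1189)^2 = +1.
Reciprocity: 3 ≡ 3 and 1189 ≡ 1 (mod 4), so (3/1189) = +(1189/3).
Reduce top mod 3: now compute (1/3).
Reached (1/3) = 1. Collecting the sign flips along the way, the symbol is +1.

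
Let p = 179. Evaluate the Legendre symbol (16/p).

1

Euler's criterion: (16/179) ≡ 16^89 (mod 179).
16^2 ≡ 77 (mod 179)
16^4 ≡ 22 (mod 179)
16^8 ≡ 126 (mod 179)
16^16 ≡ 124 (mod 179)
16^32 ≡ 161 (mod 179)
16^64 ≡ 145 (mod 179)
16^89 = 16^(64+16+8+1) ≡ 1 (mod 179).
Result is 1, so (16/179) = 1.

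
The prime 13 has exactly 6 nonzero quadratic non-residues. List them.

Square k = 1,…,6 (k and 13−k give the same square):
1²=1, 2²=4, 3²=9, 4²≡3, 5²≡12, 6²≡10 (mod 13).
The residues are {1, 3, 4, 9, 10, 12}; the non-residues are the remaining 6 nonzero classes.

2,5,6,7,8,11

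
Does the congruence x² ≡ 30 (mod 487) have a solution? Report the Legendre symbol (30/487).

Euler's criterion: (30/487) ≡ 30^243 (mod 487).
30^2 ≡ 413 (mod 487)
30^4 ≡ 119 (mod 487)
30^8 ≡ 38 (mod 487)
30^16 ≡ 470 (mod 487)
30^32 ≡ 289 (mod 487)
30^64 ≡ 244 (mod 487)
30^128 ≡ 122 (mod 487)
30^243 = 30^(128+64+32+16+2+1) ≡ 1 (mod 487).
Result is 1, so (30/487) = 1.

1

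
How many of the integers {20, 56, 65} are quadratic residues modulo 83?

1

(20/83) = -1 → non-residue.
(56/83) = -1 → non-residue.
(65/83) = +1 → QR.
Total quadratic residues among the 3: 1.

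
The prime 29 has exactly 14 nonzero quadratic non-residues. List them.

2 3 8 10 11 12 14 15 17 18 19 21 26 27

Square k = 1,…,14 (k and 29−k give the same square):
1²=1, 2²=4, 3²=9, 4²=16, 5²=25, 6²≡7, 7²≡20, 8²≡6, 9²≡23, 10²≡13, 11²≡5, 12²≡28, 13²≡24, 14²≡22 (mod 29).
The residues are {1, 4, 5, 6, 7, 9, 13, 16, 20, 22, 23, 24, 25, 28}; the non-residues are the remaining 14 nonzero classes.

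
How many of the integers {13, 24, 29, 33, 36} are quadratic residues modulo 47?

2

(13/47) = -1 → non-residue.
(24/47) = +1 → QR.
(29/47) = -1 → non-residue.
(33/47) = -1 → non-residue.
(36/47) = +1 → QR.
Total quadratic residues among the 5: 2.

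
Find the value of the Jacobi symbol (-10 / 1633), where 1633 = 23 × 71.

-1

First reduce: -10 ≡ 1623 (mod 1633).
Reciprocity: 1623 ≡ 3 and 1633 ≡ 1 (mod 4), so (1623/1633) = +(1633/1623).
Reduce top mod 1623: now compute (10/1623).
Pull out 2: since 1623 ≡ 7 (mod 8), (2/1623) = +1.
Reciprocity: 5 ≡ 1 and 1623 ≡ 3 (mod 4), so (5/1623) = +(1623/5).
Reduce top mod 5: now compute (3/5).
Reciprocity: 3 ≡ 3 and 5 ≡ 1 (mod 4), so (3/5) = +(5/3).
Reduce top mod 3: now compute (2/3).
Pull out 2: since 3 ≡ 3 (mod 8), (2/3) = -1.
Reached (1/3) = 1. Collecting the sign flips along the way, the symbol is -1.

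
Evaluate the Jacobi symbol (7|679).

0

Reciprocity: 7 ≡ 3 and 679 ≡ 3 (mod 4), so (7/679) = −(679/7).
Reduce top mod 7: now compute (0/7).
Top reduces to 0: gcd > 1, so the symbol is 0.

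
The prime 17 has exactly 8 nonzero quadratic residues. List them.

Square k = 1,…,8 (k and 17−k give the same square):
1²=1, 2²=4, 3²=9, 4²=16, 5²≡8, 6²≡2, 7²≡15, 8²≡13 (mod 17).
So the quadratic residues mod 17 are {1, 2, 4, 8, 9, 13, 15, 16}.

1, 2, 4, 8, 9, 13, 15, 16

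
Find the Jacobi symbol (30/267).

Pull out 2: since 267 ≡ 3 (mod 8), (2/267) = -1.
Reciprocity: 15 ≡ 3 and 267 ≡ 3 (mod 4), so (15/267) = −(267/15).
Reduce top mod 15: now compute (12/15).
Pull out 2^2: since 15 ≡ 7 (mod 8), (2/15) = +1, so (2/15)^2 = +1.
Reciprocity: 3 ≡ 3 and 15 ≡ 3 (mod 4), so (3/15) = −(15/3).
Reduce top mod 3: now compute (0/3).
Top reduces to 0: gcd > 1, so the symbol is 0.

0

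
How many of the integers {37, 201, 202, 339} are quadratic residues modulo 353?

1

(37/353) = -1 → non-residue.
(201/353) = +1 → QR.
(202/353) = -1 → non-residue.
(339/353) = -1 → non-residue.
Total quadratic residues among the 4: 1.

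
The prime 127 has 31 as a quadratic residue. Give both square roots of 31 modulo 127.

44, 83

Since 127 ≡ 3 (mod 4), a square root of 31 is 31^((127+1)/4) = 31^32 mod 127.
Repeated squaring: 31^2≡72, 31^4≡104, 31^8≡21, 31^16≡60, 31^32≡44 (mod 127).
31^32 = 31^(32) ≡ 44 (mod 127).
Check: 44² = 1936 ≡ 31 (mod 127). The two roots are 44 and 83.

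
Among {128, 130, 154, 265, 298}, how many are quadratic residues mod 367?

(128/367) = +1 → QR.
(130/367) = -1 → non-residue.
(154/367) = -1 → non-residue.
(265/367) = -1 → non-residue.
(298/367) = +1 → QR.
Total quadratic residues among the 5: 2.

2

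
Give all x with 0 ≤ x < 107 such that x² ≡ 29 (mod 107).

Since 107 ≡ 3 (mod 4), a square root of 29 is 29^((107+1)/4) = 29^27 mod 107.
Repeated squaring: 29^2≡92, 29^4≡11, 29^8≡14, 29^16≡89 (mod 107).
29^27 = 29^(16+8+2+1) ≡ 52 (mod 107).
Check: 52² = 2704 ≡ 29 (mod 107). The two roots are 52 and 55.

52, 55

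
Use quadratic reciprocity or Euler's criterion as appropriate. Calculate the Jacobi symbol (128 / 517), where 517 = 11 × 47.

Pull out 2^7: since 517 ≡ 5 (mod 8), (2/517) = -1, so (2/517)^7 = -1.
Reached (1/517) = 1. Collecting the sign flips along the way, the symbol is -1.

-1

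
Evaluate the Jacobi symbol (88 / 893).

Pull out 2^3: since 893 ≡ 5 (mod 8), (2/893) = -1, so (2/893)^3 = -1.
Reciprocity: 11 ≡ 3 and 893 ≡ 1 (mod 4), so (11/893) = +(893/11).
Reduce top mod 11: now compute (2/11).
Pull out 2: since 11 ≡ 3 (mod 8), (2/11) = -1.
Reached (1/11) = 1. Collecting the sign flips along the way, the symbol is +1.

1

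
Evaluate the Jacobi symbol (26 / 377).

0

Pull out 2: since 377 ≡ 1 (mod 8), (2/377) = +1.
Reciprocity: 13 ≡ 1 and 377 ≡ 1 (mod 4), so (13/377) = +(377/13).
Reduce top mod 13: now compute (0/13).
Top reduces to 0: gcd > 1, so the symbol is 0.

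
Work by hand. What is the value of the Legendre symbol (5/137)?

-1

Reciprocity: 5 ≡ 1 and 137 ≡ 1 (mod 4), so (5/137) = +(137/5).
Reduce top mod 5: now compute (2/5).
Pull out 2: since 5 ≡ 5 (mod 8), (2/5) = -1.
Reached (1/5) = 1. Collecting the sign flips along the way, the symbol is -1.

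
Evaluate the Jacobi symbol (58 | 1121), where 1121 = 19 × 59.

Pull out 2: since 1121 ≡ 1 (mod 8), (2/1121) = +1.
Reciprocity: 29 ≡ 1 and 1121 ≡ 1 (mod 4), so (29/1121) = +(1121/29).
Reduce top mod 29: now compute (19/29).
Reciprocity: 19 ≡ 3 and 29 ≡ 1 (mod 4), so (19/29) = +(29/19).
Reduce top mod 19: now compute (10/19).
Pull out 2: since 19 ≡ 3 (mod 8), (2/19) = -1.
Reciprocity: 5 ≡ 1 and 19 ≡ 3 (mod 4), so (5/19) = +(19/5).
Reduce top mod 5: now compute (4/5).
Pull out 2^2: since 5 ≡ 5 (mod 8), (2/5) = -1, so (2/5)^2 = +1.
Reached (1/5) = 1. Collecting the sign flips along the way, the symbol is -1.

-1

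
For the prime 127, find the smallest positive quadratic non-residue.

3

(2/127) = +1, so 2 is a residue.
(3/127) = −1, so 3 is the smallest positive non-residue mod 127.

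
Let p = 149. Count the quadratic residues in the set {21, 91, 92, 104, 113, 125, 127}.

(21/149) = -1 → non-residue.
(91/149) = -1 → non-residue.
(92/149) = -1 → non-residue.
(104/149) = +1 → QR.
(113/149) = +1 → QR.
(125/149) = +1 → QR.
(127/149) = +1 → QR.
Total quadratic residues among the 7: 4.

4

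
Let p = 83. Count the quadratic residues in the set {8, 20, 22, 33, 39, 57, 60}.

(8/83) = -1 → non-residue.
(20/83) = -1 → non-residue.
(22/83) = -1 → non-residue.
(33/83) = +1 → QR.
(39/83) = -1 → non-residue.
(57/83) = -1 → non-residue.
(60/83) = -1 → non-residue.
Total quadratic residues among the 7: 1.

1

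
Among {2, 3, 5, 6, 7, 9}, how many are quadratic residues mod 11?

3

(2/11) = -1 → non-residue.
(3/11) = +1 → QR.
(5/11) = +1 → QR.
(6/11) = -1 → non-residue.
(7/11) = -1 → non-residue.
(9/11) = +1 → QR.
Total quadratic residues among the 6: 3.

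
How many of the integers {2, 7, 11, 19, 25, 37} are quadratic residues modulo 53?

4

(2/53) = -1 → non-residue.
(7/53) = +1 → QR.
(11/53) = +1 → QR.
(19/53) = -1 → non-residue.
(25/53) = +1 → QR.
(37/53) = +1 → QR.
Total quadratic residues among the 6: 4.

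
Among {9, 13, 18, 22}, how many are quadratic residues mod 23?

(9/23) = +1 → QR.
(13/23) = +1 → QR.
(18/23) = +1 → QR.
(22/23) = -1 → non-residue.
Total quadratic residues among the 4: 3.

3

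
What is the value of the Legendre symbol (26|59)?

1

Euler's criterion: (26/59) ≡ 26^29 (mod 59).
26^2 ≡ 27 (mod 59)
26^4 ≡ 21 (mod 59)
26^8 ≡ 28 (mod 59)
26^16 ≡ 17 (mod 59)
26^29 = 26^(16+8+4+1) ≡ 1 (mod 59).
Result is 1, so (26/59) = 1.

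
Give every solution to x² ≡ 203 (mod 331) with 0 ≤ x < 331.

62, 269

Since 331 ≡ 3 (mod 4), a square root of 203 is 203^((331+1)/4) = 203^83 mod 331.
Repeated squaring: 203^2≡165, 203^4≡83, 203^8≡269, 203^16≡203, 203^32≡165, 203^64≡83 (mod 331).
203^83 = 203^(64+16+2+1) ≡ 269 (mod 331).
Check: 269² = 72361 ≡ 203 (mod 331). The two roots are 62 and 269.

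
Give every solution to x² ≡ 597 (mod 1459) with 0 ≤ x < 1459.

Since 1459 ≡ 3 (mod 4), a square root of 597 is 597^((1459+1)/4) = 597^365 mod 1459.
Repeated squaring: 597^2≡413, 597^4≡1325, 597^8≡448, 597^16≡821, 597^32≡1442, 597^64≡289, 597^128≡358, 597^256≡1231 (mod 1459).
597^365 = 597^(256+64+32+8+4+1) ≡ 558 (mod 1459).
Check: 558² = 311364 ≡ 597 (mod 1459). The two roots are 558 and 901.

558, 901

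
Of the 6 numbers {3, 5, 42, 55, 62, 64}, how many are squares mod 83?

2

(3/83) = +1 → QR.
(5/83) = -1 → non-residue.
(42/83) = -1 → non-residue.
(55/83) = -1 → non-residue.
(62/83) = -1 → non-residue.
(64/83) = +1 → QR.
Total quadratic residues among the 6: 2.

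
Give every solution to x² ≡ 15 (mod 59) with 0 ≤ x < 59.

29, 30

Since 59 ≡ 3 (mod 4), a square root of 15 is 15^((59+1)/4) = 15^15 mod 59.
Repeated squaring: 15^2≡48, 15^4≡3, 15^8≡9 (mod 59).
15^15 = 15^(8+4+2+1) ≡ 29 (mod 59).
Check: 29² = 841 ≡ 15 (mod 59). The two roots are 29 and 30.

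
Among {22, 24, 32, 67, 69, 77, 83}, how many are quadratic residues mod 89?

4

(22/89) = +1 → QR.
(24/89) = -1 → non-residue.
(32/89) = +1 → QR.
(67/89) = +1 → QR.
(69/89) = +1 → QR.
(77/89) = -1 → non-residue.
(83/89) = -1 → non-residue.
Total quadratic residues among the 7: 4.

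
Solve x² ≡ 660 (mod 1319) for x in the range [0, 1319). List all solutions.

Since 1319 ≡ 3 (mod 4), a square root of 660 is 660^((1319+1)/4) = 660^330 mod 1319.
Repeated squaring: 660^2≡330, 660^4≡742, 660^8≡541, 660^16≡1182, 660^32≡303, 660^64≡798, 660^128≡1046, 660^256≡665 (mod 1319).
660^330 = 660^(256+64+8+2) ≡ 392 (mod 1319).
Check: 392² = 153664 ≡ 660 (mod 1319). The two roots are 392 and 927.

392, 927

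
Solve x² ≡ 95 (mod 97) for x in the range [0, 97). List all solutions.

17, 80

97 ≡ 1 (mod 4), so we find a root by search.
Trying successive values, 17² = 289 ≡ 95 (mod 97). The other root is 97 − 17 = 80.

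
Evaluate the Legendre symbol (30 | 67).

-1

Pull out 2: since 67 ≡ 3 (mod 8), (2/67) = -1.
Reciprocity: 15 ≡ 3 and 67 ≡ 3 (mod 4), so (15/67) = −(67/15).
Reduce top mod 15: now compute (7/15).
Reciprocity: 7 ≡ 3 and 15 ≡ 3 (mod 4), so (7/15) = −(15/7).
Reduce top mod 7: now compute (1/7).
Reached (1/7) = 1. Collecting the sign flips along the way, the symbol is -1.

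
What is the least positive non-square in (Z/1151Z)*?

(2/1151) = +1, so 2 is a residue.
(3/1151) = +1, so 3 is a residue.
(4/1151) = +1, so 4 is a residue.
(5/1151) = +1, so 5 is a residue.
(6/1151) = +1, so 6 is a residue.
(7/1151) = +1, so 7 is a residue.
(8/1151) = +1, so 8 is a residue.
(9/1151) = +1, so 9 is a residue.
(10/1151) = +1, so 10 is a residue.
(11/1151) = +1, so 11 is a residue.
(12/1151) = +1, so 12 is a residue.
(13/1151) = −1, so 13 is the smallest positive non-residue mod 1151.

13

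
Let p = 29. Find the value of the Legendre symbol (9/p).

1

Reciprocity: 9 ≡ 1 and 29 ≡ 1 (mod 4), so (9/29) = +(29/9).
Reduce top mod 9: now compute (2/9).
Pull out 2: since 9 ≡ 1 (mod 8), (2/9) = +1.
Reached (1/9) = 1. Collecting the sign flips along the way, the symbol is +1.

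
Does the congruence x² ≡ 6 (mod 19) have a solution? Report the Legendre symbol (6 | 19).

1

Euler's criterion: (6/19) ≡ 6^9 (mod 19).
6^2 ≡ 17 (mod 19)
6^4 ≡ 4 (mod 19)
6^8 ≡ 16 (mod 19)
6^9 = 6^(8+1) ≡ 1 (mod 19).
Result is 1, so (6/19) = 1.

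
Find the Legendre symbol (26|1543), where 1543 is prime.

Pull out 2: since 1543 ≡ 7 (mod 8), (2/1543) = +1.
Reciprocity: 13 ≡ 1 and 1543 ≡ 3 (mod 4), so (13/1543) = +(1543/13).
Reduce top mod 13: now compute (9/13).
Reciprocity: 9 ≡ 1 and 13 ≡ 1 (mod 4), so (9/13) = +(13/9).
Reduce top mod 9: now compute (4/9).
Pull out 2^2: since 9 ≡ 1 (mod 8), (2/9) = +1, so (2/9)^2 = +1.
Reached (1/9) = 1. Collecting the sign flips along the way, the symbol is +1.

1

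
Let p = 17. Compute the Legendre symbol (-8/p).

First reduce: -8 ≡ 9 (mod 17).
Reciprocity: 9 ≡ 1 and 17 ≡ 1 (mod 4), so (9/17) = +(17/9).
Reduce top mod 9: now compute (8/9).
Pull out 2^3: since 9 ≡ 1 (mod 8), (2/9) = +1, so (2/9)^3 = +1.
Reached (1/9) = 1. Collecting the sign flips along the way, the symbol is +1.

1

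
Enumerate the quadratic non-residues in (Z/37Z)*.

Square k = 1,…,18 (k and 37−k give the same square):
1²=1, 2²=4, 3²=9, 4²=16, 5²=25, 6²=36, 7²≡12, 8²≡27, 9²≡7, 10²≡26, 11²≡10, 12²≡33, 13²≡21, 14²≡11, 15²≡3, 16²≡34, 17²≡30, 18²≡28 (mod 37).
The residues are {1, 3, 4, 7, 9, 10, 11, 12, 16, 21, 25, 26, 27, 28, 30, 33, 34, 36}; the non-residues are the remaining 18 nonzero classes.

2,5,6,8,13,14,15,17,18,19,20,22,23,24,29,31,32,35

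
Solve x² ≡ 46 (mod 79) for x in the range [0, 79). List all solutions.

Since 79 ≡ 3 (mod 4), a square root of 46 is 46^((79+1)/4) = 46^20 mod 79.
Repeated squaring: 46^2≡62, 46^4≡52, 46^8≡18, 46^16≡8 (mod 79).
46^20 = 46^(16+4) ≡ 21 (mod 79).
Check: 21² = 441 ≡ 46 (mod 79). The two roots are 21 and 58.

21, 58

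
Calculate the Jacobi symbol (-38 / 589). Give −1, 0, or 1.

First reduce: -38 ≡ 551 (mod 589).
Reciprocity: 551 ≡ 3 and 589 ≡ 1 (mod 4), so (551/589) = +(589/551).
Reduce top mod 551: now compute (38/551).
Pull out 2: since 551 ≡ 7 (mod 8), (2/551) = +1.
Reciprocity: 19 ≡ 3 and 551 ≡ 3 (mod 4), so (19/551) = −(551/19).
Reduce top mod 19: now compute (0/19).
Top reduces to 0: gcd > 1, so the symbol is 0.

0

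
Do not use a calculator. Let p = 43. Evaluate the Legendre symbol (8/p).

Euler's criterion: (8/43) ≡ 8^21 (mod 43).
8^2 ≡ 21 (mod 43)
8^4 ≡ 11 (mod 43)
8^8 ≡ 35 (mod 43)
8^16 ≡ 21 (mod 43)
8^21 = 8^(16+4+1) ≡ 42 (mod 43).
Result is 42 ≡ −1, so (8/43) = −1.

-1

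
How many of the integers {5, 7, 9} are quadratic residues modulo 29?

(5/29) = +1 → QR.
(7/29) = +1 → QR.
(9/29) = +1 → QR.
Total quadratic residues among the 3: 3.

3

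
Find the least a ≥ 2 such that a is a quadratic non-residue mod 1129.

11

(2/1129) = +1, so 2 is a residue.
(3/1129) = +1, so 3 is a residue.
(4/1129) = +1, so 4 is a residue.
(5/1129) = +1, so 5 is a residue.
(6/1129) = +1, so 6 is a residue.
(7/1129) = +1, so 7 is a residue.
(8/1129) = +1, so 8 is a residue.
(9/1129) = +1, so 9 is a residue.
(10/1129) = +1, so 10 is a residue.
(11/1129) = −1, so 11 is the smallest positive non-residue mod 1129.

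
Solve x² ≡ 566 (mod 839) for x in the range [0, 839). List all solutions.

69, 770

Since 839 ≡ 3 (mod 4), a square root of 566 is 566^((839+1)/4) = 566^210 mod 839.
Repeated squaring: 566^2≡697, 566^4≡28, 566^8≡784, 566^16≡508, 566^32≡491, 566^64≡288, 566^128≡722 (mod 839).
566^210 = 566^(128+64+16+2) ≡ 69 (mod 839).
Check: 69² = 4761 ≡ 566 (mod 839). The two roots are 69 and 770.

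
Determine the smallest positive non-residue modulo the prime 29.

(2/29) = −1, so 2 is the smallest positive non-residue mod 29.

2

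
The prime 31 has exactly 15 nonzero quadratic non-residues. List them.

Square k = 1,…,15 (k and 31−k give the same square):
1²=1, 2²=4, 3²=9, 4²=16, 5²=25, 6²≡5, 7²≡18, 8²≡2, 9²≡19, 10²≡7, 11²≡28, 12²≡20, 13²≡14, 14²≡10, 15²≡8 (mod 31).
The residues are {1, 2, 4, 5, 7, 8, 9, 10, 14, 16, 18, 19, 20, 25, 28}; the non-residues are the remaining 15 nonzero classes.

3 6 11 12 13 15 17 21 22 23 24 26 27 29 30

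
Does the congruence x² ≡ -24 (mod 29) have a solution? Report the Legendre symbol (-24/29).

1

First reduce: -24 ≡ 5 (mod 29).
Reciprocity: 5 ≡ 1 and 29 ≡ 1 (mod 4), so (5/29) = +(29/5).
Reduce top mod 5: now compute (4/5).
Pull out 2^2: since 5 ≡ 5 (mod 8), (2/5) = -1, so (2/5)^2 = +1.
Reached (1/5) = 1. Collecting the sign flips along the way, the symbol is +1.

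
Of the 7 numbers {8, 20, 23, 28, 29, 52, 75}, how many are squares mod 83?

(8/83) = -1 → non-residue.
(20/83) = -1 → non-residue.
(23/83) = +1 → QR.
(28/83) = +1 → QR.
(29/83) = +1 → QR.
(52/83) = -1 → non-residue.
(75/83) = +1 → QR.
Total quadratic residues among the 7: 4.

4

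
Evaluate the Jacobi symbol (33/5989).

1

Reciprocity: 33 ≡ 1 and 5989 ≡ 1 (mod 4), so (33/5989) = +(5989/33).
Reduce top mod 33: now compute (16/33).
Pull out 2^4: since 33 ≡ 1 (mod 8), (2/33) = +1, so (2/33)^4 = +1.
Reached (1/33) = 1. Collecting the sign flips along the way, the symbol is +1.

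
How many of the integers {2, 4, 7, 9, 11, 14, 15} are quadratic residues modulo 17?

(2/17) = +1 → QR.
(4/17) = +1 → QR.
(7/17) = -1 → non-residue.
(9/17) = +1 → QR.
(11/17) = -1 → non-residue.
(14/17) = -1 → non-residue.
(15/17) = +1 → QR.
Total quadratic residues among the 7: 4.

4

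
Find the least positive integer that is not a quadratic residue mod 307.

(2/307) = −1, so 2 is the smallest positive non-residue mod 307.

2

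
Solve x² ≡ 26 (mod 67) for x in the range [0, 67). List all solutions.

19, 48

Since 67 ≡ 3 (mod 4), a square root of 26 is 26^((67+1)/4) = 26^17 mod 67.
Repeated squaring: 26^2≡6, 26^4≡36, 26^8≡23, 26^16≡60 (mod 67).
26^17 = 26^(16+1) ≡ 19 (mod 67).
Check: 19² = 361 ≡ 26 (mod 67). The two roots are 19 and 48.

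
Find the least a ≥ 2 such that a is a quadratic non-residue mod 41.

(2/41) = +1, so 2 is a residue.
(3/41) = −1, so 3 is the smallest positive non-residue mod 41.

3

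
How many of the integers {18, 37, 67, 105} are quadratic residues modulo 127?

(18/127) = +1 → QR.
(37/127) = +1 → QR.
(67/127) = -1 → non-residue.
(105/127) = -1 → non-residue.
Total quadratic residues among the 4: 2.

2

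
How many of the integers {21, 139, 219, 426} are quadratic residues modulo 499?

2

(21/499) = +1 → QR.
(139/499) = +1 → QR.
(219/499) = -1 → non-residue.
(426/499) = -1 → non-residue.
Total quadratic residues among the 4: 2.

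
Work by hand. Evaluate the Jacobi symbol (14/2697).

1

Pull out 2: since 2697 ≡ 1 (mod 8), (2/2697) = +1.
Reciprocity: 7 ≡ 3 and 2697 ≡ 1 (mod 4), so (7/2697) = +(2697/7).
Reduce top mod 7: now compute (2/7).
Pull out 2: since 7 ≡ 7 (mod 8), (2/7) = +1.
Reached (1/7) = 1. Collecting the sign flips along the way, the symbol is +1.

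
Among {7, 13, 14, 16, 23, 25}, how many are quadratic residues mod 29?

5

(7/29) = +1 → QR.
(13/29) = +1 → QR.
(14/29) = -1 → non-residue.
(16/29) = +1 → QR.
(23/29) = +1 → QR.
(25/29) = +1 → QR.
Total quadratic residues among the 6: 5.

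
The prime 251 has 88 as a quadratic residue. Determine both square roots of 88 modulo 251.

29, 222

Since 251 ≡ 3 (mod 4), a square root of 88 is 88^((251+1)/4) = 88^63 mod 251.
Repeated squaring: 88^2≡214, 88^4≡114, 88^8≡195, 88^16≡124, 88^32≡65 (mod 251).
88^63 = 88^(32+16+8+4+2+1) ≡ 222 (mod 251).
Check: 222² = 49284 ≡ 88 (mod 251). The two roots are 29 and 222.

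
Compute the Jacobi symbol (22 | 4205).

Pull out 2: since 4205 ≡ 5 (mod 8), (2/4205) = -1.
Reciprocity: 11 ≡ 3 and 4205 ≡ 1 (mod 4), so (11/4205) = +(4205/11).
Reduce top mod 11: now compute (3/11).
Reciprocity: 3 ≡ 3 and 11 ≡ 3 (mod 4), so (3/11) = −(11/3).
Reduce top mod 3: now compute (2/3).
Pull out 2: since 3 ≡ 3 (mod 8), (2/3) = -1.
Reached (1/3) = 1. Collecting the sign flips along the way, the symbol is -1.

-1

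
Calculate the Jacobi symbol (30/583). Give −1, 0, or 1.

1

Pull out 2: since 583 ≡ 7 (mod 8), (2/583) = +1.
Reciprocity: 15 ≡ 3 and 583 ≡ 3 (mod 4), so (15/583) = −(583/15).
Reduce top mod 15: now compute (13/15).
Reciprocity: 13 ≡ 1 and 15 ≡ 3 (mod 4), so (13/15) = +(15/13).
Reduce top mod 13: now compute (2/13).
Pull out 2: since 13 ≡ 5 (mod 8), (2/13) = -1.
Reached (1/13) = 1. Collecting the sign flips along the way, the symbol is +1.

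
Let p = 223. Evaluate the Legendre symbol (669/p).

First reduce: 669 ≡ 0 (mod 223).
Top reduces to 0: gcd > 1, so the symbol is 0.

0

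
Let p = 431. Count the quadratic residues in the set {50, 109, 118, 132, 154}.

(50/431) = +1 → QR.
(109/431) = +1 → QR.
(118/431) = +1 → QR.
(132/431) = +1 → QR.
(154/431) = -1 → non-residue.
Total quadratic residues among the 5: 4.

4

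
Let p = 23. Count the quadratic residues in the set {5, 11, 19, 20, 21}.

0

(5/23) = -1 → non-residue.
(11/23) = -1 → non-residue.
(19/23) = -1 → non-residue.
(20/23) = -1 → non-residue.
(21/23) = -1 → non-residue.
Total quadratic residues among the 5: 0.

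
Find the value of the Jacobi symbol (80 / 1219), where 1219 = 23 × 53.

Pull out 2^4: since 1219 ≡ 3 (mod 8), (2/1219) = -1, so (2/1219)^4 = +1.
Reciprocity: 5 ≡ 1 and 1219 ≡ 3 (mod 4), so (5/1219) = +(1219/5).
Reduce top mod 5: now compute (4/5).
Pull out 2^2: since 5 ≡ 5 (mod 8), (2/5) = -1, so (2/5)^2 = +1.
Reached (1/5) = 1. Collecting the sign flips along the way, the symbol is +1.

1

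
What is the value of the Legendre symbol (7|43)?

-1

Euler's criterion: (7/43) ≡ 7^21 (mod 43).
7^2 ≡ 6 (mod 43)
7^4 ≡ 36 (mod 43)
7^8 ≡ 6 (mod 43)
7^16 ≡ 36 (mod 43)
7^21 = 7^(16+4+1) ≡ 42 (mod 43).
Result is 42 ≡ −1, so (7/43) = −1.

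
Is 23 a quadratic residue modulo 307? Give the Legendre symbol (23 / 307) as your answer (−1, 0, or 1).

Reciprocity: 23 ≡ 3 and 307 ≡ 3 (mod 4), so (23/307) = −(307/23).
Reduce top mod 23: now compute (8/23).
Pull out 2^3: since 23 ≡ 7 (mod 8), (2/23) = +1, so (2/23)^3 = +1.
Reached (1/23) = 1. Collecting the sign flips along the way, the symbol is -1.

-1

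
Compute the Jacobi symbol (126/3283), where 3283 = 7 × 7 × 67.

Pull out 2: since 3283 ≡ 3 (mod 8), (2/3283) = -1.
Reciprocity: 63 ≡ 3 and 3283 ≡ 3 (mod 4), so (63/3283) = −(3283/63).
Reduce top mod 63: now compute (7/63).
Reciprocity: 7 ≡ 3 and 63 ≡ 3 (mod 4), so (7/63) = −(63/7).
Reduce top mod 7: now compute (0/7).
Top reduces to 0: gcd > 1, so the symbol is 0.

0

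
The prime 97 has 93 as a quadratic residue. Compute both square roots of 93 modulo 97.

97 ≡ 1 (mod 4), so we find a root by search.
Trying successive values, 44² = 1936 ≡ 93 (mod 97). The other root is 97 − 44 = 53.

44, 53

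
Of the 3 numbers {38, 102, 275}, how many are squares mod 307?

(38/307) = -1 → non-residue.
(102/307) = +1 → QR.
(275/307) = +1 → QR.
Total quadratic residues among the 3: 2.

2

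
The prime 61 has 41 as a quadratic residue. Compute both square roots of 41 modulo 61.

23, 38

61 ≡ 1 (mod 4), so we find a root by search.
Trying successive values, 23² = 529 ≡ 41 (mod 61). The other root is 61 − 23 = 38.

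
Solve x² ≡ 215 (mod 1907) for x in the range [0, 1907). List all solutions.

707, 1200

Since 1907 ≡ 3 (mod 4), a square root of 215 is 215^((1907+1)/4) = 215^477 mod 1907.
Repeated squaring: 215^2≡457, 215^4≡986, 215^8≡1533, 215^16≡665, 215^32≡1708, 215^64≡1461, 215^128≡588, 215^256≡577 (mod 1907).
215^477 = 215^(256+128+64+16+8+4+1) ≡ 1200 (mod 1907).
Check: 1200² = 1440000 ≡ 215 (mod 1907). The two roots are 707 and 1200.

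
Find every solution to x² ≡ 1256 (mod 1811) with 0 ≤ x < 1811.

531, 1280

Since 1811 ≡ 3 (mod 4), a square root of 1256 is 1256^((1811+1)/4) = 1256^453 mod 1811.
Repeated squaring: 1256^2≡155, 1256^4≡482, 1256^8≡516, 1256^16≡39, 1256^32≡1521, 1256^64≡794, 1256^128≡208, 1256^256≡1611 (mod 1811).
1256^453 = 1256^(256+128+64+4+1) ≡ 1280 (mod 1811).
Check: 1280² = 1638400 ≡ 1256 (mod 1811). The two roots are 531 and 1280.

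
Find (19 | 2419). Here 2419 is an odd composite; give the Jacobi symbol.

Reciprocity: 19 ≡ 3 and 2419 ≡ 3 (mod 4), so (19/2419) = −(2419/19).
Reduce top mod 19: now compute (6/19).
Pull out 2: since 19 ≡ 3 (mod 8), (2/19) = -1.
Reciprocity: 3 ≡ 3 and 19 ≡ 3 (mod 4), so (3/19) = −(19/3).
Reduce top mod 3: now compute (1/3).
Reached (1/3) = 1. Collecting the sign flips along the way, the symbol is -1.

-1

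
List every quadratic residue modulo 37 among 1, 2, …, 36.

Square k = 1,…,18 (k and 37−k give the same square):
1²=1, 2²=4, 3²=9, 4²=16, 5²=25, 6²=36, 7²≡12, 8²≡27, 9²≡7, 10²≡26, 11²≡10, 12²≡33, 13²≡21, 14²≡11, 15²≡3, 16²≡34, 17²≡30, 18²≡28 (mod 37).
So the quadratic residues mod 37 are {1, 3, 4, 7, 9, 10, 11, 12, 16, 21, 25, 26, 27, 28, 30, 33, 34, 36}.

1,3,4,7,9,10,11,12,16,21,25,26,27,28,30,33,34,36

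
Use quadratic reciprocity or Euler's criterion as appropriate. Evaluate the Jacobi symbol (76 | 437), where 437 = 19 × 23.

Pull out 2^2: since 437 ≡ 5 (mod 8), (2/437) = -1, so (2/437)^2 = +1.
Reciprocity: 19 ≡ 3 and 437 ≡ 1 (mod 4), so (19/437) = +(437/19).
Reduce top mod 19: now compute (0/19).
Top reduces to 0: gcd > 1, so the symbol is 0.

0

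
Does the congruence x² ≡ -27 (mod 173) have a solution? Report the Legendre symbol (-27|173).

First reduce: -27 ≡ 146 (mod 173).
Pull out 2: since 173 ≡ 5 (mod 8), (2/173) = -1.
Reciprocity: 73 ≡ 1 and 173 ≡ 1 (mod 4), so (73/173) = +(173/73).
Reduce top mod 73: now compute (27/73).
Reciprocity: 27 ≡ 3 and 73 ≡ 1 (mod 4), so (27/73) = +(73/27).
Reduce top mod 27: now compute (19/27).
Reciprocity: 19 ≡ 3 and 27 ≡ 3 (mod 4), so (19/27) = −(27/19).
Reduce top mod 19: now compute (8/19).
Pull out 2^3: since 19 ≡ 3 (mod 8), (2/19) = -1, so (2/19)^3 = -1.
Reached (1/19) = 1. Collecting the sign flips along the way, the symbol is -1.

-1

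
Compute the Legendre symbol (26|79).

1

Euler's criterion: (26/79) ≡ 26^39 (mod 79).
26^2 ≡ 44 (mod 79)
26^4 ≡ 40 (mod 79)
26^8 ≡ 20 (mod 79)
26^16 ≡ 5 (mod 79)
26^32 ≡ 25 (mod 79)
26^39 = 26^(32+4+2+1) ≡ 1 (mod 79).
Result is 1, so (26/79) = 1.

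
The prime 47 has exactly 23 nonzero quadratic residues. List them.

1,2,3,4,6,7,8,9,12,14,16,17,18,21,24,25,27,28,32,34,36,37,42

Square k = 1,…,23 (k and 47−k give the same square):
1²=1, 2²=4, 3²=9, 4²=16, 5²=25, 6²=36, 7²≡2, 8²≡17, 9²≡34, 10²≡6, 11²≡27, 12²≡3, 13²≡28, 14²≡8, 15²≡37, 16²≡21, 17²≡7, 18²≡42, 19²≡32, 20²≡24, 21²≡18, 22²≡14, 23²≡12 (mod 47).
So the quadratic residues mod 47 are {1, 2, 3, 4, 6, 7, 8, 9, 12, 14, 16, 17, 18, 21, 24, 25, 27, 28, 32, 34, 36, 37, 42}.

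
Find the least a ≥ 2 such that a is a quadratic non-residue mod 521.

3

(2/521) = +1, so 2 is a residue.
(3/521) = −1, so 3 is the smallest positive non-residue mod 521.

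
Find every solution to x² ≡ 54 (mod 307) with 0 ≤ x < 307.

19, 288

Since 307 ≡ 3 (mod 4), a square root of 54 is 54^((307+1)/4) = 54^77 mod 307.
Repeated squaring: 54^2≡153, 54^4≡77, 54^8≡96, 54^16≡6, 54^32≡36, 54^64≡68 (mod 307).
54^77 = 54^(64+8+4+1) ≡ 19 (mod 307).
Check: 19² = 361 ≡ 54 (mod 307). The two roots are 19 and 288.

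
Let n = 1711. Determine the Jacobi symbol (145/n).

0

Reciprocity: 145 ≡ 1 and 1711 ≡ 3 (mod 4), so (145/1711) = +(1711/145).
Reduce top mod 145: now compute (116/145).
Pull out 2^2: since 145 ≡ 1 (mod 8), (2/145) = +1, so (2/145)^2 = +1.
Reciprocity: 29 ≡ 1 and 145 ≡ 1 (mod 4), so (29/145) = +(145/29).
Reduce top mod 29: now compute (0/29).
Top reduces to 0: gcd > 1, so the symbol is 0.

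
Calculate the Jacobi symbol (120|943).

1

Pull out 2^3: since 943 ≡ 7 (mod 8), (2/943) = +1, so (2/943)^3 = +1.
Reciprocity: 15 ≡ 3 and 943 ≡ 3 (mod 4), so (15/943) = −(943/15).
Reduce top mod 15: now compute (13/15).
Reciprocity: 13 ≡ 1 and 15 ≡ 3 (mod 4), so (13/15) = +(15/13).
Reduce top mod 13: now compute (2/13).
Pull out 2: since 13 ≡ 5 (mod 8), (2/13) = -1.
Reached (1/13) = 1. Collecting the sign flips along the way, the symbol is +1.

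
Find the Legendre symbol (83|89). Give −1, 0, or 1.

Euler's criterion: (83/89) ≡ 83^44 (mod 89).
83^2 ≡ 36 (mod 89)
83^4 ≡ 50 (mod 89)
83^8 ≡ 8 (mod 89)
83^16 ≡ 64 (mod 89)
83^32 ≡ 2 (mod 89)
83^44 = 83^(32+8+4) ≡ 88 (mod 89).
Result is 88 ≡ −1, so (83/89) = −1.

-1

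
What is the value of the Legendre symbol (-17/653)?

Euler's criterion: (-17/653) ≡ 636^326 (mod 653).
636^2 ≡ 289 (mod 653)
636^4 ≡ 590 (mod 653)
636^8 ≡ 51 (mod 653)
636^16 ≡ 642 (mod 653)
636^32 ≡ 121 (mod 653)
636^64 ≡ 275 (mod 653)
636^128 ≡ 530 (mod 653)
636^256 ≡ 110 (mod 653)
636^326 = 636^(256+64+4+2) ≡ 652 (mod 653).
Result is 652 ≡ −1, so (-17/653) = −1.

-1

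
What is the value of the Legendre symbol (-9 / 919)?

-1

First reduce: -9 ≡ 910 (mod 919).
Pull out 2: since 919 ≡ 7 (mod 8), (2/919) = +1.
Reciprocity: 455 ≡ 3 and 919 ≡ 3 (mod 4), so (455/919) = −(919/455).
Reduce top mod 455: now compute (9/455).
Reciprocity: 9 ≡ 1 and 455 ≡ 3 (mod 4), so (9/455) = +(455/9).
Reduce top mod 9: now compute (5/9).
Reciprocity: 5 ≡ 1 and 9 ≡ 1 (mod 4), so (5/9) = +(9/5).
Reduce top mod 5: now compute (4/5).
Pull out 2^2: since 5 ≡ 5 (mod 8), (2/5) = -1, so (2/5)^2 = +1.
Reached (1/5) = 1. Collecting the sign flips along the way, the symbol is -1.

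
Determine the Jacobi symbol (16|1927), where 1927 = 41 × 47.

1

Pull out 2^4: since 1927 ≡ 7 (mod 8), (2/1927) = +1, so (2/1927)^4 = +1.
Reached (1/1927) = 1. Collecting the sign flips along the way, the symbol is +1.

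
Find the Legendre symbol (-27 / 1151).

-1

Euler's criterion: (-27/1151) ≡ 1124^575 (mod 1151).
1124^2 ≡ 729 (mod 1151)
1124^4 ≡ 830 (mod 1151)
1124^8 ≡ 602 (mod 1151)
1124^16 ≡ 990 (mod 1151)
1124^32 ≡ 599 (mod 1151)
1124^64 ≡ 840 (mod 1151)
1124^128 ≡ 37 (mod 1151)
1124^256 ≡ 218 (mod 1151)
1124^512 ≡ 333 (mod 1151)
1124^575 = 1124^(512+32+16+8+4+2+1) ≡ 1150 (mod 1151).
Result is 1150 ≡ −1, so (-27/1151) = −1.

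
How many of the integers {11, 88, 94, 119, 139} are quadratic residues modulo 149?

2

(11/149) = -1 → non-residue.
(88/149) = +1 → QR.
(94/149) = -1 → non-residue.
(119/149) = +1 → QR.
(139/149) = -1 → non-residue.
Total quadratic residues among the 5: 2.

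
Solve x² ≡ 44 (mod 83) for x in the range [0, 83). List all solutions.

25, 58

Since 83 ≡ 3 (mod 4), a square root of 44 is 44^((83+1)/4) = 44^21 mod 83.
Repeated squaring: 44^2≡27, 44^4≡65, 44^8≡75, 44^16≡64 (mod 83).
44^21 = 44^(16+4+1) ≡ 25 (mod 83).
Check: 25² = 625 ≡ 44 (mod 83). The two roots are 25 and 58.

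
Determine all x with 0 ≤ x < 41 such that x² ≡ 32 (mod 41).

14, 27

41 ≡ 1 (mod 4), so we find a root by search.
Trying successive values, 14² = 196 ≡ 32 (mod 41). The other root is 41 − 14 = 27.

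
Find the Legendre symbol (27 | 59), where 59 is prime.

1

Euler's criterion: (27/59) ≡ 27^29 (mod 59).
27^2 ≡ 21 (mod 59)
27^4 ≡ 28 (mod 59)
27^8 ≡ 17 (mod 59)
27^16 ≡ 53 (mod 59)
27^29 = 27^(16+8+4+1) ≡ 1 (mod 59).
Result is 1, so (27/59) = 1.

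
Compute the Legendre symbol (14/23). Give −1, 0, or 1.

-1

Pull out 2: since 23 ≡ 7 (mod 8), (2/23) = +1.
Reciprocity: 7 ≡ 3 and 23 ≡ 3 (mod 4), so (7/23) = −(23/7).
Reduce top mod 7: now compute (2/7).
Pull out 2: since 7 ≡ 7 (mod 8), (2/7) = +1.
Reached (1/7) = 1. Collecting the sign flips along the way, the symbol is -1.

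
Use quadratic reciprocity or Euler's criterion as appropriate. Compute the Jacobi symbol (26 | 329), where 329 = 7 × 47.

Pull out 2: since 329 ≡ 1 (mod 8), (2/329) = +1.
Reciprocity: 13 ≡ 1 and 329 ≡ 1 (mod 4), so (13/329) = +(329/13).
Reduce top mod 13: now compute (4/13).
Pull out 2^2: since 13 ≡ 5 (mod 8), (2/13) = -1, so (2/13)^2 = +1.
Reached (1/13) = 1. Collecting the sign flips along the way, the symbol is +1.

1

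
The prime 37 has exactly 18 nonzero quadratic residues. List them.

1,3,4,7,9,10,11,12,16,21,25,26,27,28,30,33,34,36

Square k = 1,…,18 (k and 37−k give the same square):
1²=1, 2²=4, 3²=9, 4²=16, 5²=25, 6²=36, 7²≡12, 8²≡27, 9²≡7, 10²≡26, 11²≡10, 12²≡33, 13²≡21, 14²≡11, 15²≡3, 16²≡34, 17²≡30, 18²≡28 (mod 37).
So the quadratic residues mod 37 are {1, 3, 4, 7, 9, 10, 11, 12, 16, 21, 25, 26, 27, 28, 30, 33, 34, 36}.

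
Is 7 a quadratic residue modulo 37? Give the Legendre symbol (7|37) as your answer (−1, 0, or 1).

Reciprocity: 7 ≡ 3 and 37 ≡ 1 (mod 4), so (7/37) = +(37/7).
Reduce top mod 7: now compute (2/7).
Pull out 2: since 7 ≡ 7 (mod 8), (2/7) = +1.
Reached (1/7) = 1. Collecting the sign flips along the way, the symbol is +1.

1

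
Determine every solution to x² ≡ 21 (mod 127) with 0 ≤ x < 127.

23, 104

Since 127 ≡ 3 (mod 4), a square root of 21 is 21^((127+1)/4) = 21^32 mod 127.
Repeated squaring: 21^2≡60, 21^4≡44, 21^8≡31, 21^16≡72, 21^32≡104 (mod 127).
21^32 = 21^(32) ≡ 104 (mod 127).
Check: 104² = 10816 ≡ 21 (mod 127). The two roots are 23 and 104.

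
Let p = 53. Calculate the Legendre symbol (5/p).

Reciprocity: 5 ≡ 1 and 53 ≡ 1 (mod 4), so (5/53) = +(53/5).
Reduce top mod 5: now compute (3/5).
Reciprocity: 3 ≡ 3 and 5 ≡ 1 (mod 4), so (3/5) = +(5/3).
Reduce top mod 3: now compute (2/3).
Pull out 2: since 3 ≡ 3 (mod 8), (2/3) = -1.
Reached (1/3) = 1. Collecting the sign flips along the way, the symbol is -1.

-1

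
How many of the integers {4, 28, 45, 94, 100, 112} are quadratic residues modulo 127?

3

(4/127) = +1 → QR.
(28/127) = -1 → non-residue.
(45/127) = -1 → non-residue.
(94/127) = +1 → QR.
(100/127) = +1 → QR.
(112/127) = -1 → non-residue.
Total quadratic residues among the 6: 3.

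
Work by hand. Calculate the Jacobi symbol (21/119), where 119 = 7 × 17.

Reciprocity: 21 ≡ 1 and 119 ≡ 3 (mod 4), so (21/119) = +(119/21).
Reduce top mod 21: now compute (14/21).
Pull out 2: since 21 ≡ 5 (mod 8), (2/21) = -1.
Reciprocity: 7 ≡ 3 and 21 ≡ 1 (mod 4), so (7/21) = +(21/7).
Reduce top mod 7: now compute (0/7).
Top reduces to 0: gcd > 1, so the symbol is 0.

0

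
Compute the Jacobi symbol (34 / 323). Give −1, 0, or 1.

Pull out 2: since 323 ≡ 3 (mod 8), (2/323) = -1.
Reciprocity: 17 ≡ 1 and 323 ≡ 3 (mod 4), so (17/323) = +(323/17).
Reduce top mod 17: now compute (0/17).
Top reduces to 0: gcd > 1, so the symbol is 0.

0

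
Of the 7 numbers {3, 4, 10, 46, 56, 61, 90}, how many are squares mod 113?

(3/113) = -1 → non-residue.
(4/113) = +1 → QR.
(10/113) = -1 → non-residue.
(46/113) = -1 → non-residue.
(56/113) = +1 → QR.
(61/113) = +1 → QR.
(90/113) = -1 → non-residue.
Total quadratic residues among the 7: 3.

3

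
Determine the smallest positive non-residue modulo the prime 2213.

2

(2/2213) = −1, so 2 is the smallest positive non-residue mod 2213.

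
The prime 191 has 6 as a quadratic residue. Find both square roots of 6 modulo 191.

31, 160

Since 191 ≡ 3 (mod 4), a square root of 6 is 6^((191+1)/4) = 6^48 mod 191.
Repeated squaring: 6^2≡36, 6^4≡150, 6^8≡153, 6^16≡107, 6^32≡180 (mod 191).
6^48 = 6^(32+16) ≡ 160 (mod 191).
Check: 160² = 25600 ≡ 6 (mod 191). The two roots are 31 and 160.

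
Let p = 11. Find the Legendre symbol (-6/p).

1

First reduce: -6 ≡ 5 (mod 11).
Reciprocity: 5 ≡ 1 and 11 ≡ 3 (mod 4), so (5/11) = +(11/5).
Reduce top mod 5: now compute (1/5).
Reached (1/5) = 1. Collecting the sign flips along the way, the symbol is +1.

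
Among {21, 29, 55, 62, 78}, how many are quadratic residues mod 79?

(21/79) = +1 → QR.
(29/79) = -1 → non-residue.
(55/79) = +1 → QR.
(62/79) = +1 → QR.
(78/79) = -1 → non-residue.
Total quadratic residues among the 5: 3.

3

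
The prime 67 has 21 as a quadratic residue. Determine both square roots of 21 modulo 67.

17, 50

Since 67 ≡ 3 (mod 4), a square root of 21 is 21^((67+1)/4) = 21^17 mod 67.
Repeated squaring: 21^2≡39, 21^4≡47, 21^8≡65, 21^16≡4 (mod 67).
21^17 = 21^(16+1) ≡ 17 (mod 67).
Check: 17² = 289 ≡ 21 (mod 67). The two roots are 17 and 50.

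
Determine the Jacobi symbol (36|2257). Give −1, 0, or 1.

Pull out 2^2: since 2257 ≡ 1 (mod 8), (2/2257) = +1, so (2/2257)^2 = +1.
Reciprocity: 9 ≡ 1 and 2257 ≡ 1 (mod 4), so (9/2257) = +(2257/9).
Reduce top mod 9: now compute (7/9).
Reciprocity: 7 ≡ 3 and 9 ≡ 1 (mod 4), so (7/9) = +(9/7).
Reduce top mod 7: now compute (2/7).
Pull out 2: since 7 ≡ 7 (mod 8), (2/7) = +1.
Reached (1/7) = 1. Collecting the sign flips along the way, the symbol is +1.

1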